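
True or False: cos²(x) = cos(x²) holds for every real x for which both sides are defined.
False.

Claim: cos²(x) = cos(x²).
Test a specific point where both sides are defined: x = 2π/3.
LHS = cos²(x) ≈ 0.2500
RHS = cos(x²) ≈ -0.3202
Since 0.2500 ≠ -0.3202, the equation fails at this point, so it cannot hold for every real x for which both sides are defined.
cos²(x) means (cos x)², squaring the output; cos(x²) squares the input. These are different functions.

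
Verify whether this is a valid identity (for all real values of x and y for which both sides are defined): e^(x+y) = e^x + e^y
Claim: e^(x+y) = e^x + e^y.
Test a specific point where both sides are defined: x = 5, y = 2.
LHS = e^(x+y) ≈ 1096.6332
RHS = e^x + e^y ≈ 155.8022
Since 1096.6332 ≠ 155.8022, the equation fails at this point, so it cannot hold for all real values of x and y for which both sides are defined.
The correct rule is e^(x+y) = e^x · e^y (a product, not a sum).

Conclusion: No, this is NOT an identity.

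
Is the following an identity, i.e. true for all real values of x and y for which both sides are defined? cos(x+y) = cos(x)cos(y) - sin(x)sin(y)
Claim: cos(x+y) = cos(x)cos(y) - sin(x)sin(y).
Reasoning: By Euler's formula e^(i(x+y)) = e^(ix)·e^(iy) = (cos x + i·sin x)(cos y + i·sin y). The real part of the left side is cos(x+y); the real part of the product is cos(x)cos(y) - sin(x)sin(y) (since i·i = -1).
So the two sides agree for all real values of x and y for which both sides are defined.

Conclusion: Yes, this is an identity.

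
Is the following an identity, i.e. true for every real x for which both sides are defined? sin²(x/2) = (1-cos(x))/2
Claim: sin²(x/2) = (1-cos(x))/2.
Reasoning: Use cos(2θ) = 1 - 2sin²θ with θ = x/2: cos(x) = 1 - 2sin²(x/2). Solving for sin²(x/2) gives (1 - cos(x))/2.
So the two sides agree for every real x for which both sides are defined.

Conclusion: Yes, this is an identity.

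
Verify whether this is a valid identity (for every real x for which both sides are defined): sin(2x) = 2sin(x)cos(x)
Claim: sin(2x) = 2sin(x)cos(x).
Reasoning: Put y = x in the addition formula sin(x+y) = sin(x)cos(y) + cos(x)sin(y): sin(2x) = sin(x)cos(x) + cos(x)sin(x) = 2sin(x)cos(x).
So the two sides agree for every real x for which both sides are defined.

Conclusion: Yes, this is an identity.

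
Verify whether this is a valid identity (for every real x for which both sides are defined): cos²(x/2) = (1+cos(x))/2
Yes, this is an identity.

Claim: cos²(x/2) = (1+cos(x))/2.
Reasoning: Use cos(2θ) = 2cos²θ - 1 with θ = x/2: cos(x) = 2cos²(x/2) - 1. Solving for cos²(x/2) gives (1 + cos(x))/2.
So the two sides agree for every real x for which both sides are defined.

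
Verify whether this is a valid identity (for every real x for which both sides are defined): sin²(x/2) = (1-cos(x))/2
Yes, this is an identity.

Claim: sin²(x/2) = (1-cos(x))/2.
Reasoning: Use cos(2θ) = 1 - 2sin²θ with θ = x/2: cos(x) = 1 - 2sin²(x/2). Solving for sin²(x/2) gives (1 - cos(x))/2.
So the two sides agree for every real x for which both sides are defined.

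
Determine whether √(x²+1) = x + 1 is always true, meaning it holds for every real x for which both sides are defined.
Claim: √(x²+1) = x + 1.
Test a specific point where both sides are defined: x = -2.
LHS = √(x²+1) ≈ 2.2361
RHS = x + 1 ≈ -1.0000
Since 2.2361 ≠ -1.0000, the equation fails at this point, so it cannot hold for every real x for which both sides are defined.
(x+1)² = x² + 2x + 1 ≠ x² + 1 unless x = 0.

Conclusion: No, this is NOT an identity.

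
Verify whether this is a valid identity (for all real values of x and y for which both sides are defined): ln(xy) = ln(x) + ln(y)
Claim: ln(xy) = ln(x) + ln(y).
Reasoning: Both sides are simultaneously defined only when x, y > 0. Write x = e^p, y = e^q (p = ln x, q = ln y). Then xy = e^p · e^q = e^(p+q), so ln(xy) = p + q = ln(x) + ln(y).
So the two sides agree for all real values of x and y for which both sides are defined.

Conclusion: Yes, this is an identity.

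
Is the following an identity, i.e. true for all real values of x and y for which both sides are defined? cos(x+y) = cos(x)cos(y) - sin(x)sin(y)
Yes, this is an identity.

Claim: cos(x+y) = cos(x)cos(y) - sin(x)sin(y).
Reasoning: By Euler's formula e^(i(x+y)) = e^(ix)·e^(iy) = (cos x + i·sin x)(cos y + i·sin y). The real part of the left side is cos(x+y); the real part of the product is cos(x)cos(y) - sin(x)sin(y) (since i·i = -1).
So the two sides agree for all real values of x and y for which both sides are defined.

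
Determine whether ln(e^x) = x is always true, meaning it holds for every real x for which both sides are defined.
Claim: ln(e^x) = x.
Reasoning: ln is the inverse of the exponential: ln(e^x) asks for the exponent p with e^p = e^x, and since e^p is one-to-one that exponent is p = x.
So the two sides agree for every real x for which both sides are defined.

Conclusion: Yes, this is an identity.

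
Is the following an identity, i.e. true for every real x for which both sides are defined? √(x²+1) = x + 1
No, this is NOT an identity.

Claim: √(x²+1) = x + 1.
Test a specific point where both sides are defined: x = 2.
LHS = √(x²+1) ≈ 2.2361
RHS = x + 1 ≈ 3.0000
Since 2.2361 ≠ 3.0000, the equation fails at this point, so it cannot hold for every real x for which both sides are defined.
(x+1)² = x² + 2x + 1 ≠ x² + 1 unless x = 0.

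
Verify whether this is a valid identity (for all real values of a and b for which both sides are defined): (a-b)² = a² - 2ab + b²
Yes, this is an identity.

Claim: (a-b)² = a² - 2ab + b².
Reasoning: Expand: (a-b)² = (a-b)(a-b) = a·a - a·b - b·a + b·b = a² - 2ab + b².
So the two sides agree for all real values of a and b for which both sides are defined.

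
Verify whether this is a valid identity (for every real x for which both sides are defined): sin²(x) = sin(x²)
Claim: sin²(x) = sin(x²).
Test a specific point where both sides are defined: x = -π/6.
LHS = sin²(x) ≈ 0.2500
RHS = sin(x²) ≈ 0.2707
Since 0.2500 ≠ 0.2707, the equation fails at this point, so it cannot hold for every real x for which both sides are defined.
sin²(x) means (sin x)², squaring the output; sin(x²) squares the input. These are different functions.

Conclusion: No, this is NOT an identity.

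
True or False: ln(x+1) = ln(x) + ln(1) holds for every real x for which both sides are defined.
Claim: ln(x+1) = ln(x) + ln(1).
Test a specific point where both sides are defined: x = 1/2.
LHS = ln(x+1) ≈ 0.4055
RHS = ln(x) + ln(1) ≈ -0.6931
Since 0.4055 ≠ -0.6931, the equation fails at this point, so it cannot hold for every real x for which both sides are defined.
ln(1) = 0, so the right side is just ln(x), which differs from ln(x+1).

Conclusion: False.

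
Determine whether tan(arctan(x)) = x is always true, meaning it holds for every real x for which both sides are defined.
Yes, this is an identity.

Claim: tan(arctan(x)) = x.
Reasoning: For every real x, arctan(x) is by definition the angle in (-π/2, π/2) whose tangent equals x. Taking the tangent of that angle returns x.
So the two sides agree for every real x for which both sides are defined.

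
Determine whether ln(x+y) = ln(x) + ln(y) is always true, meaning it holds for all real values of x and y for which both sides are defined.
No, this is NOT an identity.

Claim: ln(x+y) = ln(x) + ln(y).
Test a specific point where both sides are defined: x = 5, y = 5.
LHS = ln(x+y) ≈ 2.3026
RHS = ln(x) + ln(y) ≈ 3.2189
Since 2.3026 ≠ 3.2189, the equation fails at this point, so it cannot hold for all real values of x and y for which both sides are defined.
ln(x) + ln(y) = ln(xy), not ln(x+y).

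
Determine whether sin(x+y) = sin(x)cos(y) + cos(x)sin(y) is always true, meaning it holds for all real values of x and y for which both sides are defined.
Yes, this is an identity.

Claim: sin(x+y) = sin(x)cos(y) + cos(x)sin(y).
Reasoning: By Euler's formula e^(i(x+y)) = e^(ix)·e^(iy) = (cos x + i·sin x)(cos y + i·sin y). The imaginary part of the left side is sin(x+y); the imaginary part of the product is sin(x)cos(y) + cos(x)sin(y).
So the two sides agree for all real values of x and y for which both sides are defined.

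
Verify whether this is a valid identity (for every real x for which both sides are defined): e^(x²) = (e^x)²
No, this is NOT an identity.

Claim: e^(x²) = (e^x)².
Test a specific point where both sides are defined: x = -2.
LHS = e^(x²) ≈ 54.5982
RHS = (e^x)² ≈ 0.0183
Since 54.5982 ≠ 0.0183, the equation fails at this point, so it cannot hold for every real x for which both sides are defined.
(e^x)² = e^(2x), and 2x ≠ x² in general.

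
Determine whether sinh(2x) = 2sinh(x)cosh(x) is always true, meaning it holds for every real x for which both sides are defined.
Claim: sinh(2x) = 2sinh(x)cosh(x).
Reasoning: 2sinh(x)cosh(x) = 2 · (e^x - e^-x)/2 · (e^x + e^-x)/2 = (e^(2x) - e^(-2x))/2 = sinh(2x).
So the two sides agree for every real x for which both sides are defined.

Conclusion: Yes, this is an identity.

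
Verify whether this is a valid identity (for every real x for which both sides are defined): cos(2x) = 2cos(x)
Claim: cos(2x) = 2cos(x).
Test a specific point where both sides are defined: x = π/3.
LHS = cos(2x) ≈ -0.5000
RHS = 2cos(x) ≈ 1.0000
Since -0.5000 ≠ 1.0000, the equation fails at this point, so it cannot hold for every real x for which both sides are defined.
The correct double-angle formula is cos(2x) = cos²x - sin²x.

Conclusion: No, this is NOT an identity.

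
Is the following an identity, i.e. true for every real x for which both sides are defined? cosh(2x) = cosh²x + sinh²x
Yes, this is an identity.

Claim: cosh(2x) = cosh²x + sinh²x.
Reasoning: cosh²x = (e^(2x) + 2 + e^(-2x))/4 and sinh²x = (e^(2x) - 2 + e^(-2x))/4. Adding gives (2e^(2x) + 2e^(-2x))/4 = (e^(2x) + e^(-2x))/2 = cosh(2x).
So the two sides agree for every real x for which both sides are defined.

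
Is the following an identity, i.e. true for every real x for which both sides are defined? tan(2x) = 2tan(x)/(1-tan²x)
Yes, this is an identity.

Claim: tan(2x) = 2tan(x)/(1-tan²x).
Reasoning: tan(2x) = sin(2x)/cos(2x) = 2sin(x)cos(x) / (cos²x - sin²x). Divide numerator and denominator by cos²x: 2tan(x) / (1 - tan²x).
So the two sides agree for every real x for which both sides are defined.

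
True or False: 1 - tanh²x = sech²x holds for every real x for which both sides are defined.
Claim: 1 - tanh²x = sech²x.
Reasoning: Divide cosh²x - sinh²x = 1 through by cosh²x (never zero): 1 - tanh²x = 1/cosh²x = sech²x.
So the two sides agree for every real x for which both sides are defined.

Conclusion: True.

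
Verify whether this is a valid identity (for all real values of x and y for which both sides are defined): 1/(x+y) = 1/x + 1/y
No, this is NOT an identity.

Claim: 1/(x+y) = 1/x + 1/y.
Test a specific point where both sides are defined: x = -3, y = 2.
LHS = 1/(x+y) ≈ -1.0000
RHS = 1/x + 1/y ≈ 0.1667
Since -1.0000 ≠ 0.1667, the equation fails at this point, so it cannot hold for all real values of x and y for which both sides are defined.
1/x + 1/y = (x+y)/(xy), which is not 1/(x+y).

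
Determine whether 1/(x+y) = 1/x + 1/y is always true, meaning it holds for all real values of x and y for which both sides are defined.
Claim: 1/(x+y) = 1/x + 1/y.
Test a specific point where both sides are defined: x = 4, y = 3/2.
LHS = 1/(x+y) ≈ 0.1818
RHS = 1/x + 1/y ≈ 0.9167
Since 0.1818 ≠ 0.9167, the equation fails at this point, so it cannot hold for all real values of x and y for which both sides are defined.
1/x + 1/y = (x+y)/(xy), which is not 1/(x+y).

Conclusion: No, this is NOT an identity.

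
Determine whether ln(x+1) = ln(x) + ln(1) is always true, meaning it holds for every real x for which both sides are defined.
No, this is NOT an identity.

Claim: ln(x+1) = ln(x) + ln(1).
Test a specific point where both sides are defined: x = 3/2.
LHS = ln(x+1) ≈ 0.9163
RHS = ln(x) + ln(1) ≈ 0.4055
Since 0.9163 ≠ 0.4055, the equation fails at this point, so it cannot hold for every real x for which both sides are defined.
ln(1) = 0, so the right side is just ln(x), which differs from ln(x+1).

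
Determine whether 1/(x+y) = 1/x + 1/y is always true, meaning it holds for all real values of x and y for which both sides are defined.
Claim: 1/(x+y) = 1/x + 1/y.
Test a specific point where both sides are defined: x = -2, y = -1.
LHS = 1/(x+y) ≈ -0.3333
RHS = 1/x + 1/y ≈ -1.5000
Since -0.3333 ≠ -1.5000, the equation fails at this point, so it cannot hold for all real values of x and y for which both sides are defined.
1/x + 1/y = (x+y)/(xy), which is not 1/(x+y).

Conclusion: No, this is NOT an identity.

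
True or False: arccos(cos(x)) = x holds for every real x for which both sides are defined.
Claim: arccos(cos(x)) = x.
Test a specific point where both sides are defined: x = -π/2.
LHS = arccos(cos(x)) ≈ 1.5708
RHS = x ≈ -1.5708
Since 1.5708 ≠ -1.5708, the equation fails at this point, so it cannot hold for every real x for which both sides are defined.
arccos only returns values in [0, π], so arccos(cos(x)) = x holds only for x in that interval, not for all real x.

Conclusion: False.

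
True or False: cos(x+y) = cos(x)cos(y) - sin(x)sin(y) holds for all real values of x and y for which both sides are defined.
Claim: cos(x+y) = cos(x)cos(y) - sin(x)sin(y).
Reasoning: By Euler's formula e^(i(x+y)) = e^(ix)·e^(iy) = (cos x + i·sin x)(cos y + i·sin y). The real part of the left side is cos(x+y); the real part of the product is cos(x)cos(y) - sin(x)sin(y) (since i·i = -1).
So the two sides agree for all real values of x and y for which both sides are defined.

Conclusion: True.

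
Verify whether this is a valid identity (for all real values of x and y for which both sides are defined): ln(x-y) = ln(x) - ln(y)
No, this is NOT an identity.

Claim: ln(x-y) = ln(x) - ln(y).
Test a specific point where both sides are defined: x = 2, y = 1.
LHS = ln(x-y) ≈ 0.0000
RHS = ln(x) - ln(y) ≈ 0.6931
Since 0.0000 ≠ 0.6931, the equation fails at this point, so it cannot hold for all real values of x and y for which both sides are defined.
ln(x) - ln(y) = ln(x/y), not ln(x-y).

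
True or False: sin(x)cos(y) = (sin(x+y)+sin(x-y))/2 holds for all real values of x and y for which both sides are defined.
Claim: sin(x)cos(y) = (sin(x+y)+sin(x-y))/2.
Reasoning: sin(x+y) = sin(x)cos(y) + cos(x)sin(y) and sin(x-y) = sin(x)cos(y) - cos(x)sin(y). Adding, sin(x+y) + sin(x-y) = 2sin(x)cos(y); divide by 2.
So the two sides agree for all real values of x and y for which both sides are defined.

Conclusion: True.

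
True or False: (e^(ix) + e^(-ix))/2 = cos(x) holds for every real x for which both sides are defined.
True.

Claim: (e^(ix) + e^(-ix))/2 = cos(x).
Reasoning: By Euler's formula e^(ix) = cos(x) + i·sin(x) and e^(-ix) = cos(x) - i·sin(x). Adding cancels the sine terms: e^(ix) + e^(-ix) = 2cos(x); divide by 2.
So the two sides agree for every real x for which both sides are defined.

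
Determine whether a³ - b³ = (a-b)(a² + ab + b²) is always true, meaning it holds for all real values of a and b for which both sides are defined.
Claim: a³ - b³ = (a-b)(a² + ab + b²).
Reasoning: Expand the right side: (a-b)(a² + ab + b²) = a³ + a²b + ab² - a²b - ab² - b³ = a³ - b³ (the middle terms cancel in pairs).
So the two sides agree for all real values of a and b for which both sides are defined.

Conclusion: Yes, this is an identity.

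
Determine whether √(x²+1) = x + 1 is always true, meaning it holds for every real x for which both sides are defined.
No, this is NOT an identity.

Claim: √(x²+1) = x + 1.
Test a specific point where both sides are defined: x = 1/2.
LHS = √(x²+1) ≈ 1.1180
RHS = x + 1 ≈ 1.5000
Since 1.1180 ≠ 1.5000, the equation fails at this point, so it cannot hold for every real x for which both sides are defined.
(x+1)² = x² + 2x + 1 ≠ x² + 1 unless x = 0.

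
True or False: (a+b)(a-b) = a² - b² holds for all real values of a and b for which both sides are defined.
Claim: (a+b)(a-b) = a² - b².
Reasoning: Expand: (a+b)(a-b) = a² - ab + ba - b² = a² - b² (the cross terms cancel).
So the two sides agree for all real values of a and b for which both sides are defined.

Conclusion: True.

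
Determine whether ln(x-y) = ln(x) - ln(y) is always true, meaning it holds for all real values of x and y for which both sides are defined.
Claim: ln(x-y) = ln(x) - ln(y).
Test a specific point where both sides are defined: x = 5, y = 3.
LHS = ln(x-y) ≈ 0.6931
RHS = ln(x) - ln(y) ≈ 0.5108
Since 0.6931 ≠ 0.5108, the equation fails at this point, so it cannot hold for all real values of x and y for which both sides are defined.
ln(x) - ln(y) = ln(x/y), not ln(x-y).

Conclusion: No, this is NOT an identity.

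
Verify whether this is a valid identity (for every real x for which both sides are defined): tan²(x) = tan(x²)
Claim: tan²(x) = tan(x²).
Test a specific point where both sides are defined: x = π/6.
LHS = tan²(x) ≈ 0.3333
RHS = tan(x²) ≈ 0.2812
Since 0.3333 ≠ 0.2812, the equation fails at this point, so it cannot hold for every real x for which both sides are defined.
tan²(x) means (tan x)², squaring the output; tan(x²) squares the input. These are different functions.

Conclusion: No, this is NOT an identity.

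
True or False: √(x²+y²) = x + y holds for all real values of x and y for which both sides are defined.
Claim: √(x²+y²) = x + y.
Test a specific point where both sides are defined: x = -3, y = -3.
LHS = √(x²+y²) ≈ 4.2426
RHS = x + y ≈ -6.0000
Since 4.2426 ≠ -6.0000, the equation fails at this point, so it cannot hold for all real values of x and y for which both sides are defined.
(x+y)² = x² + 2xy + y², not x² + y², so the square root does not split this way.

Conclusion: False.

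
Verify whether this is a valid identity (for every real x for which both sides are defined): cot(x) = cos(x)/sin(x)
Yes, this is an identity.

Claim: cot(x) = cos(x)/sin(x).
Reasoning: cot(x) is defined as 1/tan(x) = 1/(sin(x)/cos(x)) = cos(x)/sin(x), wherever sin(x) ≠ 0.
So the two sides agree for every real x for which both sides are defined.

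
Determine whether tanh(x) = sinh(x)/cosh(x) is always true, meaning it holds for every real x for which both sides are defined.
Claim: tanh(x) = sinh(x)/cosh(x).
Reasoning: tanh(x) is defined as sinh(x)/cosh(x) = (e^x - e^-x)/(e^x + e^-x); cosh(x) ≥ 1 is never zero, so this holds for every real x.
So the two sides agree for every real x for which both sides are defined.

Conclusion: Yes, this is an identity.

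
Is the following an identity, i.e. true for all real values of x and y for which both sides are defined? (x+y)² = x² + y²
No, this is NOT an identity.

Claim: (x+y)² = x² + y².
Test a specific point where both sides are defined: x = 1/2, y = 1/2.
LHS = (x+y)² ≈ 1.0000
RHS = x² + y² ≈ 0.5000
Since 1.0000 ≠ 0.5000, the equation fails at this point, so it cannot hold for all real values of x and y for which both sides are defined.
The correct expansion is (x+y)² = x² + 2xy + y²; the cross term 2xy is missing.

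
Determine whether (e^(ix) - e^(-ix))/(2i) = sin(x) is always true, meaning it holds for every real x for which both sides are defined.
Yes, this is an identity.

Claim: (e^(ix) - e^(-ix))/(2i) = sin(x).
Reasoning: By Euler's formula e^(ix) = cos(x) + i·sin(x) and e^(-ix) = cos(x) - i·sin(x). Subtracting cancels the cosine terms: e^(ix) - e^(-ix) = 2i·sin(x); divide by 2i.
So the two sides agree for every real x for which both sides are defined.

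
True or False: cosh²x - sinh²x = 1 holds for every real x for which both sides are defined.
Claim: cosh²x - sinh²x = 1.
Reasoning: With cosh(x) = (e^x + e^-x)/2 and sinh(x) = (e^x - e^-x)/2: cosh²x = (e^(2x) + 2 + e^(-2x))/4 and sinh²x = (e^(2x) - 2 + e^(-2x))/4. Subtracting leaves 4/4 = 1.
So the two sides agree for every real x for which both sides are defined.

Conclusion: True.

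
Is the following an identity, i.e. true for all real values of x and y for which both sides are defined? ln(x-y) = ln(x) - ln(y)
Claim: ln(x-y) = ln(x) - ln(y).
Test a specific point where both sides are defined: x = 3, y = 1/2.
LHS = ln(x-y) ≈ 0.9163
RHS = ln(x) - ln(y) ≈ 1.7918
Since 0.9163 ≠ 1.7918, the equation fails at this point, so it cannot hold for all real values of x and y for which both sides are defined.
ln(x) - ln(y) = ln(x/y), not ln(x-y).

Conclusion: No, this is NOT an identity.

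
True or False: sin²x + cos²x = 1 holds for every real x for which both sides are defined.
Claim: sin²x + cos²x = 1.
Reasoning: The point (cos x, sin x) lies on the unit circle X² + Y² = 1, so cos²x + sin²x = 1 for every real x.
So the two sides agree for every real x for which both sides are defined.

Conclusion: True.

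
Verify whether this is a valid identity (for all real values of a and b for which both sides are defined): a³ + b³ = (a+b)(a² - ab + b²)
Yes, this is an identity.

Claim: a³ + b³ = (a+b)(a² - ab + b²).
Reasoning: Expand the right side: (a+b)(a² - ab + b²) = a³ - a²b + ab² + a²b - ab² + b³ = a³ + b³ (the middle terms cancel in pairs).
So the two sides agree for all real values of a and b for which both sides are defined.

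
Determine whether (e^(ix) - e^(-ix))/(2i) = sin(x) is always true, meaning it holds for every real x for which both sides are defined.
Claim: (e^(ix) - e^(-ix))/(2i) = sin(x).
Reasoning: By Euler's formula e^(ix) = cos(x) + i·sin(x) and e^(-ix) = cos(x) - i·sin(x). Subtracting cancels the cosine terms: e^(ix) - e^(-ix) = 2i·sin(x); divide by 2i.
So the two sides agree for every real x for which both sides are defined.

Conclusion: Yes, this is an identity.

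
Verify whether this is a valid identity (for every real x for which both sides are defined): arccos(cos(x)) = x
Claim: arccos(cos(x)) = x.
Test a specific point where both sides are defined: x = -π/6.
LHS = arccos(cos(x)) ≈ 0.5236
RHS = x ≈ -0.5236
Since 0.5236 ≠ -0.5236, the equation fails at this point, so it cannot hold for every real x for which both sides are defined.
arccos only returns values in [0, π], so arccos(cos(x)) = x holds only for x in that interval, not for all real x.

Conclusion: No, this is NOT an identity.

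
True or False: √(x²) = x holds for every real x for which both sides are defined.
False.

Claim: √(x²) = x.
Test a specific point where both sides are defined: x = -2.
LHS = √(x²) ≈ 2.0000
RHS = x ≈ -2.0000
Since 2.0000 ≠ -2.0000, the equation fails at this point, so it cannot hold for every real x for which both sides are defined.
√(x²) = |x|, which differs from x whenever x < 0 (both sides are defined for every real x).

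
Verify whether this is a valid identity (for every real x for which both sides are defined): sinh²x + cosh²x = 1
Claim: sinh²x + cosh²x = 1.
Test a specific point where both sides are defined: x = -2.
LHS = sinh²x + cosh²x ≈ 27.3082
RHS = 1 ≈ 1.0000
Since 27.3082 ≠ 1.0000, the equation fails at this point, so it cannot hold for every real x for which both sides are defined.
The correct hyperbolic identity is cosh²x - sinh²x = 1 (a difference); the sum sinh²x + cosh²x equals cosh(2x).

Conclusion: No, this is NOT an identity.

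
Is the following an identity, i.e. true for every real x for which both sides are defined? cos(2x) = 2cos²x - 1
Claim: cos(2x) = 2cos²x - 1.
Reasoning: cos(2x) = cos²x - sin²x. Replace sin²x by 1 - cos²x: cos²x - (1 - cos²x) = 2cos²x - 1.
So the two sides agree for every real x for which both sides are defined.

Conclusion: Yes, this is an identity.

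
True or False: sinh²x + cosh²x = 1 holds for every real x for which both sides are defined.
False.

Claim: sinh²x + cosh²x = 1.
Test a specific point where both sides are defined: x = -2.
LHS = sinh²x + cosh²x ≈ 27.3082
RHS = 1 ≈ 1.0000
Since 27.3082 ≠ 1.0000, the equation fails at this point, so it cannot hold for every real x for which both sides are defined.
The correct hyperbolic identity is cosh²x - sinh²x = 1 (a difference); the sum sinh²x + cosh²x equals cosh(2x).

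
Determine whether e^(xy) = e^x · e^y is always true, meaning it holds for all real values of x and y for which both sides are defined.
No, this is NOT an identity.

Claim: e^(xy) = e^x · e^y.
Test a specific point where both sides are defined: x = 5, y = -1.
LHS = e^(xy) ≈ 0.0067
RHS = e^x · e^y ≈ 54.5982
Since 0.0067 ≠ 54.5982, the equation fails at this point, so it cannot hold for all real values of x and y for which both sides are defined.
e^x · e^y = e^(x+y), not e^(xy).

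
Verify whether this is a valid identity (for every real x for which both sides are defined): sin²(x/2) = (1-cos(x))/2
Yes, this is an identity.

Claim: sin²(x/2) = (1-cos(x))/2.
Reasoning: Use cos(2θ) = 1 - 2sin²θ with θ = x/2: cos(x) = 1 - 2sin²(x/2). Solving for sin²(x/2) gives (1 - cos(x))/2.
So the two sides agree for every real x for which both sides are defined.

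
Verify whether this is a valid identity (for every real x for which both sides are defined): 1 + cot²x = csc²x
Claim: 1 + cot²x = csc²x.
Reasoning: Start from sin²x + cos²x = 1 and divide every term by sin²x (allowed wherever cot x and csc x are defined): 1 + cot²x = 1/sin²x = csc²x.
So the two sides agree for every real x for which both sides are defined.

Conclusion: Yes, this is an identity.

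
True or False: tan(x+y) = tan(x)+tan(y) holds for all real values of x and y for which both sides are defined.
Claim: tan(x+y) = tan(x)+tan(y).
Test a specific point where both sides are defined: x = π/3, y = 3π/4.
LHS = tan(x+y) ≈ 0.2679
RHS = tan(x)+tan(y) ≈ 0.7321
Since 0.2679 ≠ 0.7321, the equation fails at this point, so it cannot hold for all real values of x and y for which both sides are defined.
The correct formula is tan(x+y) = (tan(x) + tan(y))/(1 - tan(x)tan(y)).

Conclusion: False.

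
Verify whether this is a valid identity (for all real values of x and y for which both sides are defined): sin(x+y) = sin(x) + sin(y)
No, this is NOT an identity.

Claim: sin(x+y) = sin(x) + sin(y).
Test a specific point where both sides are defined: x = 2π/3, y = π.
LHS = sin(x+y) ≈ -0.8660
RHS = sin(x) + sin(y) ≈ 0.8660
Since -0.8660 ≠ 0.8660, the equation fails at this point, so it cannot hold for all real values of x and y for which both sides are defined.
The correct expansion is sin(x+y) = sin(x)cos(y) + cos(x)sin(y); sine is not additive.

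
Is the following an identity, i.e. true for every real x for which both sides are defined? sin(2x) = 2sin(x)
No, this is NOT an identity.

Claim: sin(2x) = 2sin(x).
Test a specific point where both sides are defined: x = π/6.
LHS = sin(2x) ≈ 0.8660
RHS = 2sin(x) ≈ 1.0000
Since 0.8660 ≠ 1.0000, the equation fails at this point, so it cannot hold for every real x for which both sides are defined.
The correct double-angle formula is sin(2x) = 2sin(x)cos(x).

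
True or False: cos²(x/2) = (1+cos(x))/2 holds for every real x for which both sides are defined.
True.

Claim: cos²(x/2) = (1+cos(x))/2.
Reasoning: Use cos(2θ) = 2cos²θ - 1 with θ = x/2: cos(x) = 2cos²(x/2) - 1. Solving for cos²(x/2) gives (1 + cos(x))/2.
So the two sides agree for every real x for which both sides are defined.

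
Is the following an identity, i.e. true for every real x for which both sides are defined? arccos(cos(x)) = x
No, this is NOT an identity.

Claim: arccos(cos(x)) = x.
Test a specific point where both sides are defined: x = -π/6.
LHS = arccos(cos(x)) ≈ 0.5236
RHS = x ≈ -0.5236
Since 0.5236 ≠ -0.5236, the equation fails at this point, so it cannot hold for every real x for which both sides are defined.
arccos only returns values in [0, π], so arccos(cos(x)) = x holds only for x in that interval, not for all real x.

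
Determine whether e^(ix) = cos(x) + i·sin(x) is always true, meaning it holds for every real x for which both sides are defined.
Claim: e^(ix) = cos(x) + i·sin(x).
Reasoning: Euler's formula. Expand e^(ix) = Σ (ix)^k / k!. Since i² = -1, the even-k terms are Σ (-1)^m x^(2m)/(2m)! = cos(x) and the odd-k terms are i · Σ (-1)^m x^(2m+1)/(2m+1)! = i·sin(x).
So the two sides agree for every real x for which both sides are defined.

Conclusion: Yes, this is an identity.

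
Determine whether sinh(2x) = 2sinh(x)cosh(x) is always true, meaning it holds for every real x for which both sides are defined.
Yes, this is an identity.

Claim: sinh(2x) = 2sinh(x)cosh(x).
Reasoning: 2sinh(x)cosh(x) = 2 · (e^x - e^-x)/2 · (e^x + e^-x)/2 = (e^(2x) - e^(-2x))/2 = sinh(2x).
So the two sides agree for every real x for which both sides are defined.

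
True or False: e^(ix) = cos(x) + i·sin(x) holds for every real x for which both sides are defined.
True.

Claim: e^(ix) = cos(x) + i·sin(x).
Reasoning: Euler's formula. Expand e^(ix) = Σ (ix)^k / k!. Since i² = -1, the even-k terms are Σ (-1)^m x^(2m)/(2m)! = cos(x) and the odd-k terms are i · Σ (-1)^m x^(2m+1)/(2m+1)! = i·sin(x).
So the two sides agree for every real x for which both sides are defined.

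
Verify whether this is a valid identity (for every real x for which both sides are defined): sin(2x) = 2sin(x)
No, this is NOT an identity.

Claim: sin(2x) = 2sin(x).
Test a specific point where both sides are defined: x = π/4.
LHS = sin(2x) ≈ 1.0000
RHS = 2sin(x) ≈ 1.4142
Since 1.0000 ≠ 1.4142, the equation fails at this point, so it cannot hold for every real x for which both sides are defined.
The correct double-angle formula is sin(2x) = 2sin(x)cos(x).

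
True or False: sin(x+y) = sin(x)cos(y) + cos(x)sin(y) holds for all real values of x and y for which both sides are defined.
Claim: sin(x+y) = sin(x)cos(y) + cos(x)sin(y).
Reasoning: By Euler's formula e^(i(x+y)) = e^(ix)·e^(iy) = (cos x + i·sin x)(cos y + i·sin y). The imaginary part of the left side is sin(x+y); the imaginary part of the product is sin(x)cos(y) + cos(x)sin(y).
So the two sides agree for all real values of x and y for which both sides are defined.

Conclusion: True.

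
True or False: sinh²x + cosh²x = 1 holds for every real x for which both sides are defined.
False.

Claim: sinh²x + cosh²x = 1.
Test a specific point where both sides are defined: x = -1.
LHS = sinh²x + cosh²x ≈ 3.7622
RHS = 1 ≈ 1.0000
Since 3.7622 ≠ 1.0000, the equation fails at this point, so it cannot hold for every real x for which both sides are defined.
The correct hyperbolic identity is cosh²x - sinh²x = 1 (a difference); the sum sinh²x + cosh²x equals cosh(2x).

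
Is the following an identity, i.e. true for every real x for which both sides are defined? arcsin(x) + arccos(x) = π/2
Yes, this is an identity.

Claim: arcsin(x) + arccos(x) = π/2.
Reasoning: Both sides are defined for -1 ≤ x ≤ 1. Let θ = arcsin(x), so sin θ = x and θ ∈ [-π/2, π/2]. Then cos(π/2 - θ) = sin θ = x and π/2 - θ ∈ [0, π], which is exactly the range of arccos, so arccos(x) = π/2 - θ. Adding: arcsin(x) + arccos(x) = θ + (π/2 - θ) = π/2.
So the two sides agree for every real x for which both sides are defined.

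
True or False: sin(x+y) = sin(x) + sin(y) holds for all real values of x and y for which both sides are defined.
False.

Claim: sin(x+y) = sin(x) + sin(y).
Test a specific point where both sides are defined: x = π/6, y = π/6.
LHS = sin(x+y) ≈ 0.8660
RHS = sin(x) + sin(y) ≈ 1.0000
Since 0.8660 ≠ 1.0000, the equation fails at this point, so it cannot hold for all real values of x and y for which both sides are defined.
The correct expansion is sin(x+y) = sin(x)cos(y) + cos(x)sin(y); sine is not additive.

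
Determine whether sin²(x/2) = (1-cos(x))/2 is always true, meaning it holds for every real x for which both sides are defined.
Claim: sin²(x/2) = (1-cos(x))/2.
Reasoning: Use cos(2θ) = 1 - 2sin²θ with θ = x/2: cos(x) = 1 - 2sin²(x/2). Solving for sin²(x/2) gives (1 - cos(x))/2.
So the two sides agree for every real x for which both sides are defined.

Conclusion: Yes, this is an identity.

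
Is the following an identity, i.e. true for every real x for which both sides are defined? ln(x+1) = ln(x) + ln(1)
No, this is NOT an identity.

Claim: ln(x+1) = ln(x) + ln(1).
Test a specific point where both sides are defined: x = 1.
LHS = ln(x+1) ≈ 0.6931
RHS = ln(x) + ln(1) ≈ 0.0000
Since 0.6931 ≠ 0.0000, the equation fails at this point, so it cannot hold for every real x for which both sides are defined.
ln(1) = 0, so the right side is just ln(x), which differs from ln(x+1).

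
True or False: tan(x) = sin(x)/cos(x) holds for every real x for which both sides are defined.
True.

Claim: tan(x) = sin(x)/cos(x).
Reasoning: For an angle x whose terminal point on the unit circle is (cos x, sin x), tan(x) is defined as the ratio (second coordinate)/(first coordinate) = sin(x)/cos(x), wherever cos(x) ≠ 0.
So the two sides agree for every real x for which both sides are defined.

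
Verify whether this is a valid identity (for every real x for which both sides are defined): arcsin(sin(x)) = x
Claim: arcsin(sin(x)) = x.
Test a specific point where both sides are defined: x = 3π/4.
LHS = arcsin(sin(x)) ≈ 0.7854
RHS = x ≈ 2.3562
Since 0.7854 ≠ 2.3562, the equation fails at this point, so it cannot hold for every real x for which both sides are defined.
arcsin only returns values in [-π/2, π/2], so arcsin(sin(x)) = x holds only for x in that interval, not for all real x.

Conclusion: No, this is NOT an identity.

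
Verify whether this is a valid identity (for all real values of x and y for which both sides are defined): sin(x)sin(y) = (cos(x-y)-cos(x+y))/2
Yes, this is an identity.

Claim: sin(x)sin(y) = (cos(x-y)-cos(x+y))/2.
Reasoning: cos(x-y) = cos(x)cos(y) + sin(x)sin(y) and cos(x+y) = cos(x)cos(y) - sin(x)sin(y). Subtracting, cos(x-y) - cos(x+y) = 2sin(x)sin(y); divide by 2.
So the two sides agree for all real values of x and y for which both sides are defined.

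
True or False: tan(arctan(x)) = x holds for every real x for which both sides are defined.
Claim: tan(arctan(x)) = x.
Reasoning: For every real x, arctan(x) is by definition the angle in (-π/2, π/2) whose tangent equals x. Taking the tangent of that angle returns x.
So the two sides agree for every real x for which both sides are defined.

Conclusion: True.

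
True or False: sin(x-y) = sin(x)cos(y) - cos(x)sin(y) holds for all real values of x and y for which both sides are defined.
True.

Claim: sin(x-y) = sin(x)cos(y) - cos(x)sin(y).
Reasoning: Replace y by -y in sin(x+y) = sin(x)cos(y) + cos(x)sin(y) and use cos(-y) = cos(y), sin(-y) = -sin(y): sin(x-y) = sin(x)cos(y) - cos(x)sin(y).
So the two sides agree for all real values of x and y for which both sides are defined.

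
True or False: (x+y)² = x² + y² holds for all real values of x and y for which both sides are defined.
False.

Claim: (x+y)² = x² + y².
Test a specific point where both sides are defined: x = 5, y = 5.
LHS = (x+y)² ≈ 100.0000
RHS = x² + y² ≈ 50.0000
Since 100.0000 ≠ 50.0000, the equation fails at this point, so it cannot hold for all real values of x and y for which both sides are defined.
The correct expansion is (x+y)² = x² + 2xy + y²; the cross term 2xy is missing.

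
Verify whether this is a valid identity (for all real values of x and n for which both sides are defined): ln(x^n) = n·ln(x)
Yes, this is an identity.

Claim: ln(x^n) = n·ln(x).
Reasoning: The right side requires x > 0. For x > 0, x^n = (e^(ln x))^n = e^(n·ln x), so taking ln of both sides gives ln(x^n) = n·ln(x).
So the two sides agree for all real values of x and n for which both sides are defined.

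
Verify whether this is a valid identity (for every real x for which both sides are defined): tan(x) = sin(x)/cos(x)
Claim: tan(x) = sin(x)/cos(x).
Reasoning: For an angle x whose terminal point on the unit circle is (cos x, sin x), tan(x) is defined as the ratio (second coordinate)/(first coordinate) = sin(x)/cos(x), wherever cos(x) ≠ 0.
So the two sides agree for every real x for which both sides are defined.

Conclusion: Yes, this is an identity.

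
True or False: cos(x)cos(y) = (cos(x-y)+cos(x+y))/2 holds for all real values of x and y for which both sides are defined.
True.

Claim: cos(x)cos(y) = (cos(x-y)+cos(x+y))/2.
Reasoning: cos(x-y) = cos(x)cos(y) + sin(x)sin(y) and cos(x+y) = cos(x)cos(y) - sin(x)sin(y). Adding, cos(x-y) + cos(x+y) = 2cos(x)cos(y); divide by 2.
So the two sides agree for all real values of x and y for which both sides are defined.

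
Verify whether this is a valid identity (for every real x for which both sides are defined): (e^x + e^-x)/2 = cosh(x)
Claim: (e^x + e^-x)/2 = cosh(x).
Reasoning: This is exactly the definition of the hyperbolic cosine: cosh(x) := (e^x + e^-x)/2.
So the two sides agree for every real x for which both sides are defined.

Conclusion: Yes, this is an identity.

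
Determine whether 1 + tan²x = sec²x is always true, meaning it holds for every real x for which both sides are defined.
Yes, this is an identity.

Claim: 1 + tan²x = sec²x.
Reasoning: Start from sin²x + cos²x = 1 and divide every term by cos²x (allowed wherever tan x and sec x are defined): tan²x + 1 = 1/cos²x = sec²x.
So the two sides agree for every real x for which both sides are defined.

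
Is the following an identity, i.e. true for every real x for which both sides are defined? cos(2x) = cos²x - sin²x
Claim: cos(2x) = cos²x - sin²x.
Reasoning: Put y = x in the addition formula cos(x+y) = cos(x)cos(y) - sin(x)sin(y): cos(2x) = cos²x - sin²x.
So the two sides agree for every real x for which both sides are defined.

Conclusion: Yes, this is an identity.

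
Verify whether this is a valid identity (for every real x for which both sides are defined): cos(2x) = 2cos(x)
Claim: cos(2x) = 2cos(x).
Test a specific point where both sides are defined: x = π/2.
LHS = cos(2x) ≈ -1.0000
RHS = 2cos(x) ≈ 0.0000
Since -1.0000 ≠ 0.0000, the equation fails at this point, so it cannot hold for every real x for which both sides are defined.
The correct double-angle formula is cos(2x) = cos²x - sin²x.

Conclusion: No, this is NOT an identity.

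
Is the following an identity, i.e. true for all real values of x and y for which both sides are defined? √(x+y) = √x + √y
No, this is NOT an identity.

Claim: √(x+y) = √x + √y.
Test a specific point where both sides are defined: x = 1, y = 2.
LHS = √(x+y) ≈ 1.7321
RHS = √x + √y ≈ 2.4142
Since 1.7321 ≠ 2.4142, the equation fails at this point, so it cannot hold for all real values of x and y for which both sides are defined.
Squaring the right side gives x + 2√(xy) + y, not x + y.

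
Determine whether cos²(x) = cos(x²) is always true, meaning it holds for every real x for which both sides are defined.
Claim: cos²(x) = cos(x²).
Test a specific point where both sides are defined: x = -π/4.
LHS = cos²(x) ≈ 0.5000
RHS = cos(x²) ≈ 0.8157
Since 0.5000 ≠ 0.8157, the equation fails at this point, so it cannot hold for every real x for which both sides are defined.
cos²(x) means (cos x)², squaring the output; cos(x²) squares the input. These are different functions.

Conclusion: No, this is NOT an identity.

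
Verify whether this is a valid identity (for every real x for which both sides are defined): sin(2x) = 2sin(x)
No, this is NOT an identity.

Claim: sin(2x) = 2sin(x).
Test a specific point where both sides are defined: x = 3π/4.
LHS = sin(2x) ≈ -1.0000
RHS = 2sin(x) ≈ 1.4142
Since -1.0000 ≠ 1.4142, the equation fails at this point, so it cannot hold for every real x for which both sides are defined.
The correct double-angle formula is sin(2x) = 2sin(x)cos(x).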